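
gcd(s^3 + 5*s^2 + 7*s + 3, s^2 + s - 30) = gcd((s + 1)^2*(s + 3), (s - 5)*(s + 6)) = 1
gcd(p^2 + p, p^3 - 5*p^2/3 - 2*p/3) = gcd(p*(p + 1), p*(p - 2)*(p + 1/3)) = p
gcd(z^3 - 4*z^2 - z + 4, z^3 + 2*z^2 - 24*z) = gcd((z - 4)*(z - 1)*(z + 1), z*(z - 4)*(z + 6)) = z - 4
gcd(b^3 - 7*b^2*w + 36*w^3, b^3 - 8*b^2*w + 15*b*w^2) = -b + 3*w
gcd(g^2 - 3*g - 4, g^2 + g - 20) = g - 4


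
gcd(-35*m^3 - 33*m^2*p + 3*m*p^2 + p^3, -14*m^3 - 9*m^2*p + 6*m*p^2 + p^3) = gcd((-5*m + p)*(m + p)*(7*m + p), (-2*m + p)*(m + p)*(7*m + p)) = 7*m^2 + 8*m*p + p^2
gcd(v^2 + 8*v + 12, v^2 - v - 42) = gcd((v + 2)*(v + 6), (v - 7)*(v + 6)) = v + 6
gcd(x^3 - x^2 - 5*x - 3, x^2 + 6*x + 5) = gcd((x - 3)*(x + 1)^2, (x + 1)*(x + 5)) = x + 1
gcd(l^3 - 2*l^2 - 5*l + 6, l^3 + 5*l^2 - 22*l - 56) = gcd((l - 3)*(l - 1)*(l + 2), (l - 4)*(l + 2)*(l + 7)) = l + 2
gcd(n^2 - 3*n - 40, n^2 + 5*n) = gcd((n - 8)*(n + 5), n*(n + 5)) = n + 5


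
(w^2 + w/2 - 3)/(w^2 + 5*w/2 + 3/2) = (2*w^2 + w - 6)/(2*w^2 + 5*w + 3)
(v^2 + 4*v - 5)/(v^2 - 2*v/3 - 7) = 3*(-v^2 - 4*v + 5)/(-3*v^2 + 2*v + 21)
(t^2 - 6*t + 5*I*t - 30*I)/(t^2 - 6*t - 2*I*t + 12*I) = (t + 5*I)/(t - 2*I)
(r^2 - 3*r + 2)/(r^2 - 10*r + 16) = (r - 1)/(r - 8)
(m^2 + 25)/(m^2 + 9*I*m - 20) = (m - 5*I)/(m + 4*I)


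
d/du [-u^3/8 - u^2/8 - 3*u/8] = -3*u^2/8 - u/4 - 3/8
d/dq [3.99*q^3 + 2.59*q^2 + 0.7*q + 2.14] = 11.97*q^2 + 5.18*q + 0.7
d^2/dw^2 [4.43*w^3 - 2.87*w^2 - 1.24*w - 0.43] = 26.58*w - 5.74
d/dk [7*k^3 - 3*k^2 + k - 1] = 21*k^2 - 6*k + 1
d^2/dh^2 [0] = 0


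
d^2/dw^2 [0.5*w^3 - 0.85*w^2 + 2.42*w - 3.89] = 3.0*w - 1.7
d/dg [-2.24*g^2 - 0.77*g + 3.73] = -4.48*g - 0.77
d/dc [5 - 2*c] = -2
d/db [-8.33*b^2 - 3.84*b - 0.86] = -16.66*b - 3.84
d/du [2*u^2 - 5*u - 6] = 4*u - 5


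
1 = 1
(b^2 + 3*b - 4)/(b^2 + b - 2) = (b + 4)/(b + 2)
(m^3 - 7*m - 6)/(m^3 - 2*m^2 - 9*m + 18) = (m^2 + 3*m + 2)/(m^2 + m - 6)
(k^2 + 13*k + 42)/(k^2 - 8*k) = (k^2 + 13*k + 42)/(k*(k - 8))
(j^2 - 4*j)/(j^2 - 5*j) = (j - 4)/(j - 5)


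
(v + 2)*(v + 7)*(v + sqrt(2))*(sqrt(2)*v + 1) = sqrt(2)*v^4 + 3*v^3 + 9*sqrt(2)*v^3 + 15*sqrt(2)*v^2 + 27*v^2 + 9*sqrt(2)*v + 42*v + 14*sqrt(2)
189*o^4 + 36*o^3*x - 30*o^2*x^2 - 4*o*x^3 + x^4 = (-7*o + x)*(-3*o + x)*(3*o + x)^2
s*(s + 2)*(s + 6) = s^3 + 8*s^2 + 12*s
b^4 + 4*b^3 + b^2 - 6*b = b*(b - 1)*(b + 2)*(b + 3)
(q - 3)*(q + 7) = q^2 + 4*q - 21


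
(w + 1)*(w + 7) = w^2 + 8*w + 7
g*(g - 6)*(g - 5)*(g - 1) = g^4 - 12*g^3 + 41*g^2 - 30*g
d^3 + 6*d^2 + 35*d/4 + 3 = (d + 1/2)*(d + 3/2)*(d + 4)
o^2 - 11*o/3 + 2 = (o - 3)*(o - 2/3)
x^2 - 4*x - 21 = (x - 7)*(x + 3)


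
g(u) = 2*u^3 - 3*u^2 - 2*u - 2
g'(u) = 6*u^2 - 6*u - 2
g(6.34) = 374.41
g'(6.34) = 201.13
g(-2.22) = -34.23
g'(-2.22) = 40.89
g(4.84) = 144.80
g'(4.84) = 109.51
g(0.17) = -2.42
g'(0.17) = -2.85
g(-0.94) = -4.43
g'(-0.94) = 8.94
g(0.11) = -2.25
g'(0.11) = -2.59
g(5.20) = 187.70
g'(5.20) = 129.04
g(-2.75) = -60.78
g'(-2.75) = 59.88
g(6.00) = 310.00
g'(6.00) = 178.00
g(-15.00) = -7397.00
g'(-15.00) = 1438.00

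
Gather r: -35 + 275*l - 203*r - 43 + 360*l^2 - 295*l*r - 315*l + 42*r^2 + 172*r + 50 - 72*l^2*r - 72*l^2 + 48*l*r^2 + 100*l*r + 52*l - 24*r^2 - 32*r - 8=288*l^2 + 12*l + r^2*(48*l + 18) + r*(-72*l^2 - 195*l - 63) - 36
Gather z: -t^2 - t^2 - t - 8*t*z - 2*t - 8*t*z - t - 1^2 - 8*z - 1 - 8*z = -2*t^2 - 4*t + z*(-16*t - 16) - 2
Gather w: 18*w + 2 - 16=18*w - 14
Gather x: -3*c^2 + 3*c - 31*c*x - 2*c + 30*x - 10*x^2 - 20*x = -3*c^2 + c - 10*x^2 + x*(10 - 31*c)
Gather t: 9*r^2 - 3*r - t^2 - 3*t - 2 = 9*r^2 - 3*r - t^2 - 3*t - 2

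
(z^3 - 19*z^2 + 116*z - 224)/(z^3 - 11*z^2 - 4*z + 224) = (z - 4)/(z + 4)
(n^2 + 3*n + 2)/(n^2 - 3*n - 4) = (n + 2)/(n - 4)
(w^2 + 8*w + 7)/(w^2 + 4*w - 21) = (w + 1)/(w - 3)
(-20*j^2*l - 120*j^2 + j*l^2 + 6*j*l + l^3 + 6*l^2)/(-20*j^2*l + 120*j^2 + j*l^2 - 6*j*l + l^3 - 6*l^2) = (l + 6)/(l - 6)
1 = 1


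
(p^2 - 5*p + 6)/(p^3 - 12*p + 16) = (p - 3)/(p^2 + 2*p - 8)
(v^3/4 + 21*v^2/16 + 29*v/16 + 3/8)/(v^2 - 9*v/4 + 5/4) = (4*v^3 + 21*v^2 + 29*v + 6)/(4*(4*v^2 - 9*v + 5))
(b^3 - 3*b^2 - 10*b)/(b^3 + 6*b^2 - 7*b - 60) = b*(b^2 - 3*b - 10)/(b^3 + 6*b^2 - 7*b - 60)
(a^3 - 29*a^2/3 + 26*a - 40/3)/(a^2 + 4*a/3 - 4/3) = (a^2 - 9*a + 20)/(a + 2)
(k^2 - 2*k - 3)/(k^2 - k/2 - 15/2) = 2*(k + 1)/(2*k + 5)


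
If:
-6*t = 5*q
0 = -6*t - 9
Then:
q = 9/5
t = -3/2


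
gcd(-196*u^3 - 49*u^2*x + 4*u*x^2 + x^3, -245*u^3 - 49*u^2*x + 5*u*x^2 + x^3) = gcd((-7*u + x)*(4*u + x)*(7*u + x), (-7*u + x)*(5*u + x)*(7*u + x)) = -49*u^2 + x^2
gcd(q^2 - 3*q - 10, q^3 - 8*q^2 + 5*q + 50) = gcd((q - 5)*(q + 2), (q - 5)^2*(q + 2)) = q^2 - 3*q - 10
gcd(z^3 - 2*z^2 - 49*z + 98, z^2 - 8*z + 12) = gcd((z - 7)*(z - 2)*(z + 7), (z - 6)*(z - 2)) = z - 2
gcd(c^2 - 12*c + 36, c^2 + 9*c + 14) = 1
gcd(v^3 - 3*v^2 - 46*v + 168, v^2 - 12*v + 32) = v - 4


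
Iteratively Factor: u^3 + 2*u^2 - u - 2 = (u + 2)*(u^2 - 1) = (u - 1)*(u + 2)*(u + 1)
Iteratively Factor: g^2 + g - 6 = (g + 3)*(g - 2)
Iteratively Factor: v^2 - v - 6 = (v - 3)*(v + 2)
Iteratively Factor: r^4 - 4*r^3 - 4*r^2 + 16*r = (r + 2)*(r^3 - 6*r^2 + 8*r) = (r - 4)*(r + 2)*(r^2 - 2*r) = r*(r - 4)*(r + 2)*(r - 2)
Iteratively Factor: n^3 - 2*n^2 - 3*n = (n - 3)*(n^2 + n) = n*(n - 3)*(n + 1)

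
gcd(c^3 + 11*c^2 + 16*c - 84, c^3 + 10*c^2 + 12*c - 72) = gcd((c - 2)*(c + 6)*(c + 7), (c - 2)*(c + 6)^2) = c^2 + 4*c - 12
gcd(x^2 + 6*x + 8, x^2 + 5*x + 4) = x + 4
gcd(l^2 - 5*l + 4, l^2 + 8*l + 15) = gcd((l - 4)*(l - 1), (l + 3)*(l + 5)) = 1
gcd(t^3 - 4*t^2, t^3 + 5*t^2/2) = t^2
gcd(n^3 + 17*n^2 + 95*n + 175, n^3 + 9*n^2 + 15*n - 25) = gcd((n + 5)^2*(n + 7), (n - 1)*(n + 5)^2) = n^2 + 10*n + 25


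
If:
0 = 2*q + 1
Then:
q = -1/2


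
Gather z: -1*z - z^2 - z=-z^2 - 2*z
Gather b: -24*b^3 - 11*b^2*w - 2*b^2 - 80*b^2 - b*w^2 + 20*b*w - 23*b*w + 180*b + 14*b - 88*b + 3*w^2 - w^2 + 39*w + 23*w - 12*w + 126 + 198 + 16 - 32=-24*b^3 + b^2*(-11*w - 82) + b*(-w^2 - 3*w + 106) + 2*w^2 + 50*w + 308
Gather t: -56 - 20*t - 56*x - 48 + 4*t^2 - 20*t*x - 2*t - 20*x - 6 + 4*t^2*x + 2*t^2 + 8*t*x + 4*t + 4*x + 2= t^2*(4*x + 6) + t*(-12*x - 18) - 72*x - 108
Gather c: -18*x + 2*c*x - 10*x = 2*c*x - 28*x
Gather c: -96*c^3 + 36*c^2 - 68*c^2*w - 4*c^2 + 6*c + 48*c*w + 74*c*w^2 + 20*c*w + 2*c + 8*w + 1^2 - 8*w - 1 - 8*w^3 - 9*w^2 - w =-96*c^3 + c^2*(32 - 68*w) + c*(74*w^2 + 68*w + 8) - 8*w^3 - 9*w^2 - w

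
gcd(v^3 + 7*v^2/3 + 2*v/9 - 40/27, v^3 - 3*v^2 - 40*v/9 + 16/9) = v + 4/3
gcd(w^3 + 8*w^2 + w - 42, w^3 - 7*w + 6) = w^2 + w - 6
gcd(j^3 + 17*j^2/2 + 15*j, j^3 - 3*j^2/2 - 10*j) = j^2 + 5*j/2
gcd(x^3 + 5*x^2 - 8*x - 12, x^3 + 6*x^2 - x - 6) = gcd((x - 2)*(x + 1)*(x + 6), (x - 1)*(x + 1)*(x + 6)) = x^2 + 7*x + 6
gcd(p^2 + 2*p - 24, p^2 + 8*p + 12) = p + 6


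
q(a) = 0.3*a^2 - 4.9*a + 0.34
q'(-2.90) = -6.64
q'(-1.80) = -5.98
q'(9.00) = 0.50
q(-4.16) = 25.92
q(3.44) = -12.97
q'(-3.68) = -7.11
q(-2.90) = 17.07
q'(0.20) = -4.78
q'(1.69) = -3.89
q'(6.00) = -1.30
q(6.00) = -18.26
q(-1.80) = 10.13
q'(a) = 0.6*a - 4.9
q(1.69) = -7.08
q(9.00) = -19.46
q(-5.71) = 38.10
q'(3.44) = -2.84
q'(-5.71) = -8.33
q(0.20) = -0.63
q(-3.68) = 22.43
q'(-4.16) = -7.40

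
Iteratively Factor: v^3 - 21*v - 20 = (v - 5)*(v^2 + 5*v + 4) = (v - 5)*(v + 4)*(v + 1)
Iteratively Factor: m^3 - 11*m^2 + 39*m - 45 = (m - 3)*(m^2 - 8*m + 15) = (m - 5)*(m - 3)*(m - 3)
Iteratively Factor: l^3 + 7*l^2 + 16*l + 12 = (l + 2)*(l^2 + 5*l + 6) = (l + 2)*(l + 3)*(l + 2)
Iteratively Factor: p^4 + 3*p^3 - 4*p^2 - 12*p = (p + 3)*(p^3 - 4*p) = p*(p + 3)*(p^2 - 4) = p*(p + 2)*(p + 3)*(p - 2)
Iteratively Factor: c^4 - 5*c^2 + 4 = (c - 1)*(c^3 + c^2 - 4*c - 4) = (c - 1)*(c + 1)*(c^2 - 4) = (c - 1)*(c + 1)*(c + 2)*(c - 2)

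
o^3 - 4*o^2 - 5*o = o*(o - 5)*(o + 1)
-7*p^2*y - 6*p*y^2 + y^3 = y*(-7*p + y)*(p + y)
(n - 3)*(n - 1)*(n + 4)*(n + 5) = n^4 + 5*n^3 - 13*n^2 - 53*n + 60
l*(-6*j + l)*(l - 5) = -6*j*l^2 + 30*j*l + l^3 - 5*l^2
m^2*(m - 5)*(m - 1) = m^4 - 6*m^3 + 5*m^2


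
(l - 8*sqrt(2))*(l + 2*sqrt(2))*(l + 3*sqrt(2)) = l^3 - 3*sqrt(2)*l^2 - 68*l - 96*sqrt(2)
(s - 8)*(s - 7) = s^2 - 15*s + 56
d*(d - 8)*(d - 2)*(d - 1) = d^4 - 11*d^3 + 26*d^2 - 16*d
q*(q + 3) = q^2 + 3*q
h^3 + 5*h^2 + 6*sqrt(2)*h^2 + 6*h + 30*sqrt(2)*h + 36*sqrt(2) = (h + 2)*(h + 3)*(h + 6*sqrt(2))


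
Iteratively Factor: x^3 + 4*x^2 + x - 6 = (x + 3)*(x^2 + x - 2) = (x - 1)*(x + 3)*(x + 2)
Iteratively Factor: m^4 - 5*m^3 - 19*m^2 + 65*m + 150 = (m + 3)*(m^3 - 8*m^2 + 5*m + 50) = (m - 5)*(m + 3)*(m^2 - 3*m - 10) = (m - 5)*(m + 2)*(m + 3)*(m - 5)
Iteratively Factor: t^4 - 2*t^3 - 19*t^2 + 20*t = (t)*(t^3 - 2*t^2 - 19*t + 20) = t*(t - 1)*(t^2 - t - 20) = t*(t - 5)*(t - 1)*(t + 4)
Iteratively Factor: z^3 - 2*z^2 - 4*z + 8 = (z + 2)*(z^2 - 4*z + 4) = (z - 2)*(z + 2)*(z - 2)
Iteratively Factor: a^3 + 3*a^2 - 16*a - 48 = (a + 4)*(a^2 - a - 12) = (a + 3)*(a + 4)*(a - 4)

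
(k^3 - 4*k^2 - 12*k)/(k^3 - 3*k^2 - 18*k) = (k + 2)/(k + 3)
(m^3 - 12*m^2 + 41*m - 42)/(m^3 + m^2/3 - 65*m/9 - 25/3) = 9*(m^2 - 9*m + 14)/(9*m^2 + 30*m + 25)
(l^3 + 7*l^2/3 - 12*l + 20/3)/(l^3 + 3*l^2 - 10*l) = (l - 2/3)/l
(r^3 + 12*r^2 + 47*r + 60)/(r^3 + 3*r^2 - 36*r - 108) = (r^2 + 9*r + 20)/(r^2 - 36)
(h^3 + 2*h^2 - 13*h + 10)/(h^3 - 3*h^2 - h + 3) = (h^2 + 3*h - 10)/(h^2 - 2*h - 3)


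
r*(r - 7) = r^2 - 7*r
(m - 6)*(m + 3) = m^2 - 3*m - 18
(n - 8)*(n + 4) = n^2 - 4*n - 32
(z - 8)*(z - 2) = z^2 - 10*z + 16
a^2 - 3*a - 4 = (a - 4)*(a + 1)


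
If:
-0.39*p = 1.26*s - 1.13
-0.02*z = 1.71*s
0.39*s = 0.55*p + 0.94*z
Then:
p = 2.84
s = 0.02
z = -1.65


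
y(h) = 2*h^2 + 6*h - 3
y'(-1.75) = -1.00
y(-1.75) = -7.38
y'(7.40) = 35.60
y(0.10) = -2.38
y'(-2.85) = -5.40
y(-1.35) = -7.46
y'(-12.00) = -42.00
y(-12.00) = 213.00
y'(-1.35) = 0.60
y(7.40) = 150.92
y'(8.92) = 41.68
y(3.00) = 33.00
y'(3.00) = 18.00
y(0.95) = 4.50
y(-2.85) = -3.86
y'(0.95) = 9.80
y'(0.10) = 6.40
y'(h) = 4*h + 6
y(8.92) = 209.65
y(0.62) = 1.49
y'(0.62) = 8.48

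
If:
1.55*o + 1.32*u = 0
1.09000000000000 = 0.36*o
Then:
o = 3.03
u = -3.56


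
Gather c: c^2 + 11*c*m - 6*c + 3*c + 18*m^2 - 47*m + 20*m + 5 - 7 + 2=c^2 + c*(11*m - 3) + 18*m^2 - 27*m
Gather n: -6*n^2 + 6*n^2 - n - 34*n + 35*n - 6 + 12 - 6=0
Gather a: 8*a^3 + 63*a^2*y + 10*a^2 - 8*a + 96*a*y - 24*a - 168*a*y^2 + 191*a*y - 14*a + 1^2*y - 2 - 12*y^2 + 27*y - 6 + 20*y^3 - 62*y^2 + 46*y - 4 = 8*a^3 + a^2*(63*y + 10) + a*(-168*y^2 + 287*y - 46) + 20*y^3 - 74*y^2 + 74*y - 12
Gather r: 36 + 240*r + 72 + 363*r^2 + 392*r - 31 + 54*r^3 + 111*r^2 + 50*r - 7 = 54*r^3 + 474*r^2 + 682*r + 70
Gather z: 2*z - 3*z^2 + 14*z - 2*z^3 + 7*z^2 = -2*z^3 + 4*z^2 + 16*z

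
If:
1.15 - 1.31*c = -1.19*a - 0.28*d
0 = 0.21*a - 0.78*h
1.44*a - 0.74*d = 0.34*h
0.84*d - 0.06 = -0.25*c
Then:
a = -0.09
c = 0.77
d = -0.16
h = -0.02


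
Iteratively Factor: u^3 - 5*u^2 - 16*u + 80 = (u - 5)*(u^2 - 16) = (u - 5)*(u - 4)*(u + 4)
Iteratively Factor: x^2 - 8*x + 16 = (x - 4)*(x - 4)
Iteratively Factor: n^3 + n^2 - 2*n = (n)*(n^2 + n - 2) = n*(n - 1)*(n + 2)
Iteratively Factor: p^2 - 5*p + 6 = (p - 3)*(p - 2)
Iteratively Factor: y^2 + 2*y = (y)*(y + 2)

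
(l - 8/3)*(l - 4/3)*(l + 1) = l^3 - 3*l^2 - 4*l/9 + 32/9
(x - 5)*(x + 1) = x^2 - 4*x - 5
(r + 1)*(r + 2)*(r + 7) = r^3 + 10*r^2 + 23*r + 14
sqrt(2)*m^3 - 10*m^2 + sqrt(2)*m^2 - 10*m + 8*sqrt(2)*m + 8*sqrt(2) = (m - 4*sqrt(2))*(m - sqrt(2))*(sqrt(2)*m + sqrt(2))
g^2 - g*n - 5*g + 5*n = (g - 5)*(g - n)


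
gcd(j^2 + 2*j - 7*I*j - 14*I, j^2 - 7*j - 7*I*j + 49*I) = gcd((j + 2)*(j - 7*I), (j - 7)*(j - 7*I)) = j - 7*I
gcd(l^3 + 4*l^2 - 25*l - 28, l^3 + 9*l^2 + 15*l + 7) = l^2 + 8*l + 7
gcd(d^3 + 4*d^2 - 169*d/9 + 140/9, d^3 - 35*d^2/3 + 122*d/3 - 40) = d - 5/3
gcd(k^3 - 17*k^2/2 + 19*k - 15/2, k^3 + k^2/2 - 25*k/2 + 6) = k^2 - 7*k/2 + 3/2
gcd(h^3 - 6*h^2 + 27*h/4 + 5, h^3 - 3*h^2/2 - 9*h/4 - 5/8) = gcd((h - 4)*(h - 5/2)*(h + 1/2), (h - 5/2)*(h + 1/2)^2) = h^2 - 2*h - 5/4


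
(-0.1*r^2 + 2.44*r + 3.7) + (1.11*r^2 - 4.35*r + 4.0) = 1.01*r^2 - 1.91*r + 7.7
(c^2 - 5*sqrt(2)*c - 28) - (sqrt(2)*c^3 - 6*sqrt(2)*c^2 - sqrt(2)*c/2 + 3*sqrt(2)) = -sqrt(2)*c^3 + c^2 + 6*sqrt(2)*c^2 - 9*sqrt(2)*c/2 - 28 - 3*sqrt(2)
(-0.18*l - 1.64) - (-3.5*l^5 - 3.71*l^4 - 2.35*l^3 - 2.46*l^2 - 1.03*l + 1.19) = 3.5*l^5 + 3.71*l^4 + 2.35*l^3 + 2.46*l^2 + 0.85*l - 2.83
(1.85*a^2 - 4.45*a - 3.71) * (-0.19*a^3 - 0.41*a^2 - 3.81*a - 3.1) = -0.3515*a^5 + 0.0870000000000001*a^4 - 4.5191*a^3 + 12.7406*a^2 + 27.9301*a + 11.501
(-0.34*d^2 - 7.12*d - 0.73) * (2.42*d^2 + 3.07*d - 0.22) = -0.8228*d^4 - 18.2742*d^3 - 23.5502*d^2 - 0.6747*d + 0.1606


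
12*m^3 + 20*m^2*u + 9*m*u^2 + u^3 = (m + u)*(2*m + u)*(6*m + u)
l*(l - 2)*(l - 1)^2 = l^4 - 4*l^3 + 5*l^2 - 2*l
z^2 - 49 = (z - 7)*(z + 7)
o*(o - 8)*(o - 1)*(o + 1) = o^4 - 8*o^3 - o^2 + 8*o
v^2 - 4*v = v*(v - 4)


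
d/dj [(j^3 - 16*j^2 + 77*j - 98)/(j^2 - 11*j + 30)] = (j^4 - 22*j^3 + 189*j^2 - 764*j + 1232)/(j^4 - 22*j^3 + 181*j^2 - 660*j + 900)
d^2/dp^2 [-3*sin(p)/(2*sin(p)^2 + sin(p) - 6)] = 6*(2*sin(p)^5 - sin(p)^4 + 32*sin(p)^3 + 3*sin(p)^2 - 18*sin(p) - 6)/((sin(p) + 2)^3*(2*sin(p) - 3)^3)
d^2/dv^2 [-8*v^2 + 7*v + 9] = -16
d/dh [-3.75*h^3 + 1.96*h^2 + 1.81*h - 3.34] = -11.25*h^2 + 3.92*h + 1.81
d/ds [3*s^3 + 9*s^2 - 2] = 9*s*(s + 2)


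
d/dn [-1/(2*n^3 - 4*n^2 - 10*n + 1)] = 2*(3*n^2 - 4*n - 5)/(2*n^3 - 4*n^2 - 10*n + 1)^2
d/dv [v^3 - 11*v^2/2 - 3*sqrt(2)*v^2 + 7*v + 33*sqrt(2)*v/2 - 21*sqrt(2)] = 3*v^2 - 11*v - 6*sqrt(2)*v + 7 + 33*sqrt(2)/2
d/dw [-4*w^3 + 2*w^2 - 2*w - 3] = -12*w^2 + 4*w - 2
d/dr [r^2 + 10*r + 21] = 2*r + 10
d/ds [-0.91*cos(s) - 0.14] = 0.91*sin(s)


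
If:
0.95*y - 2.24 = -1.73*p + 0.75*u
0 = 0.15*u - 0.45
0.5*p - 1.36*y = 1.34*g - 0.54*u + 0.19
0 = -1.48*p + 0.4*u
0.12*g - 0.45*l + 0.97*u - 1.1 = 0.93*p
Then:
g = -1.93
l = 1.83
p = 0.81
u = 3.00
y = 3.25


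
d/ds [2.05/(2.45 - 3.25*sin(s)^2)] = 0.630769230769231*sin(2*s)/(0.5*cos(2*s) + 0.253846153846154)^2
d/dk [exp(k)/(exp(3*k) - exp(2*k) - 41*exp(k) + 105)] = ((-3*exp(2*k) + 2*exp(k) + 41)*exp(k) + exp(3*k) - exp(2*k) - 41*exp(k) + 105)*exp(k)/(exp(3*k) - exp(2*k) - 41*exp(k) + 105)^2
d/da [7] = 0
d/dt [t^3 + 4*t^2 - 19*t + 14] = 3*t^2 + 8*t - 19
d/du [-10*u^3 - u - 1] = -30*u^2 - 1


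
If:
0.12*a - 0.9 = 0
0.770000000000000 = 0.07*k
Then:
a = 7.50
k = 11.00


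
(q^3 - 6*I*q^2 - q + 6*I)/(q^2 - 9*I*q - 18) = (q^2 - 1)/(q - 3*I)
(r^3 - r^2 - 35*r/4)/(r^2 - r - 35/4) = r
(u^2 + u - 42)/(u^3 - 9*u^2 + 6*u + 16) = (u^2 + u - 42)/(u^3 - 9*u^2 + 6*u + 16)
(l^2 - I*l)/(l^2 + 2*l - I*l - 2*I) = l/(l + 2)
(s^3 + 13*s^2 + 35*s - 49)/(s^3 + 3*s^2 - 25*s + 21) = (s + 7)/(s - 3)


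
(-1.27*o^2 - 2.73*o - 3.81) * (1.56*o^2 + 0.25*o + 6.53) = -1.9812*o^4 - 4.5763*o^3 - 14.9192*o^2 - 18.7794*o - 24.8793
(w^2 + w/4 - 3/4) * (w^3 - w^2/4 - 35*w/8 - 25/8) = w^5 - 83*w^3/16 - 129*w^2/32 + 5*w/2 + 75/32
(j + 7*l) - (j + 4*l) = 3*l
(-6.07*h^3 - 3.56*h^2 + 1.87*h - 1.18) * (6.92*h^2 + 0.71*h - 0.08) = -42.0044*h^5 - 28.9449*h^4 + 10.8984*h^3 - 6.5531*h^2 - 0.9874*h + 0.0944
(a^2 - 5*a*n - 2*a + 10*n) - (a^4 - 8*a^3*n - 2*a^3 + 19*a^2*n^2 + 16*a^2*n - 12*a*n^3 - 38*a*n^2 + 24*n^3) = -a^4 + 8*a^3*n + 2*a^3 - 19*a^2*n^2 - 16*a^2*n + a^2 + 12*a*n^3 + 38*a*n^2 - 5*a*n - 2*a - 24*n^3 + 10*n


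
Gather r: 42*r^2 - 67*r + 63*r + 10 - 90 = 42*r^2 - 4*r - 80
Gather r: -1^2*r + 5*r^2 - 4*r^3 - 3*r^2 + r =-4*r^3 + 2*r^2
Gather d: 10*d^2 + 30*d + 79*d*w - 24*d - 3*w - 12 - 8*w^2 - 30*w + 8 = 10*d^2 + d*(79*w + 6) - 8*w^2 - 33*w - 4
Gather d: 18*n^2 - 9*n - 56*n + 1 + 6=18*n^2 - 65*n + 7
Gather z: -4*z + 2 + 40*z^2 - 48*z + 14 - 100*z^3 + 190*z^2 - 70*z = -100*z^3 + 230*z^2 - 122*z + 16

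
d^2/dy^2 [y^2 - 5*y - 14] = 2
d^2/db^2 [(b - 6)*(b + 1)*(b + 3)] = 6*b - 4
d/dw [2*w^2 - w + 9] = 4*w - 1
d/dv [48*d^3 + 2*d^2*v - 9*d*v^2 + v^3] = 2*d^2 - 18*d*v + 3*v^2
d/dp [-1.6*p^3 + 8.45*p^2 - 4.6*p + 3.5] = -4.8*p^2 + 16.9*p - 4.6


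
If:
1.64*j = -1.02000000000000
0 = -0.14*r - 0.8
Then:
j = -0.62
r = -5.71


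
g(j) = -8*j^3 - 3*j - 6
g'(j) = -24*j^2 - 3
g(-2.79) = 176.11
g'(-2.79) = -189.82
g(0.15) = -6.48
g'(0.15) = -3.54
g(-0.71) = -1.01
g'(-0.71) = -15.10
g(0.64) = -10.02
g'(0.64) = -12.83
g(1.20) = -23.42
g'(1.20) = -37.56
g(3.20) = -277.74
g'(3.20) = -248.76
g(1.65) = -46.89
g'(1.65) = -68.34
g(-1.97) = 61.07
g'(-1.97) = -96.14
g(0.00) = -6.00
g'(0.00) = -3.00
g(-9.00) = 5853.00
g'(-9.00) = -1947.00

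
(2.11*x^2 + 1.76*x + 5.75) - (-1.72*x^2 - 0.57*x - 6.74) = 3.83*x^2 + 2.33*x + 12.49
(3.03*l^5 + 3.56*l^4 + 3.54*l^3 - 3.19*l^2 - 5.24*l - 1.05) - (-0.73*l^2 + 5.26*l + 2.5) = 3.03*l^5 + 3.56*l^4 + 3.54*l^3 - 2.46*l^2 - 10.5*l - 3.55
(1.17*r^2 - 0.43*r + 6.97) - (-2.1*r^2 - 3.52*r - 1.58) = 3.27*r^2 + 3.09*r + 8.55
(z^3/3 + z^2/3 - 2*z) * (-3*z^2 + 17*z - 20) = -z^5 + 14*z^4/3 + 5*z^3 - 122*z^2/3 + 40*z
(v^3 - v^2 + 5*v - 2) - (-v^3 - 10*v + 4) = 2*v^3 - v^2 + 15*v - 6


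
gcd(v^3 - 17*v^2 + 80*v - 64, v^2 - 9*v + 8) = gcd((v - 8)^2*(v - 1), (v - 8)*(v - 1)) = v^2 - 9*v + 8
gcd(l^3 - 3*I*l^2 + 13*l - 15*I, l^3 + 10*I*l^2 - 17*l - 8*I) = 1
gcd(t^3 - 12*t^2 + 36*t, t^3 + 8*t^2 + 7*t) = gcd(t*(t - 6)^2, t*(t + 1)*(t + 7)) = t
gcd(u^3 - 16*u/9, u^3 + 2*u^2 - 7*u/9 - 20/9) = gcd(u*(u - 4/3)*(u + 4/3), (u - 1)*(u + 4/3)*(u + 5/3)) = u + 4/3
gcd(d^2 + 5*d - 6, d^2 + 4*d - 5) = d - 1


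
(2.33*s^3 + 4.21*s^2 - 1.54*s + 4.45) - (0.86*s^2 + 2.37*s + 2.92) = 2.33*s^3 + 3.35*s^2 - 3.91*s + 1.53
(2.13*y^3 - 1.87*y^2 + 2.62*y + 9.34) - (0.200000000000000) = 2.13*y^3 - 1.87*y^2 + 2.62*y + 9.14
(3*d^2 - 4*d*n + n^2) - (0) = 3*d^2 - 4*d*n + n^2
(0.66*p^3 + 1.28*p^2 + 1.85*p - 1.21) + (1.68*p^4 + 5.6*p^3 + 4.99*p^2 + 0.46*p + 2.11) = 1.68*p^4 + 6.26*p^3 + 6.27*p^2 + 2.31*p + 0.9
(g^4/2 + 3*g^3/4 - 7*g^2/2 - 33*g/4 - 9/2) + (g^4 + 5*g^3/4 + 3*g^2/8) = 3*g^4/2 + 2*g^3 - 25*g^2/8 - 33*g/4 - 9/2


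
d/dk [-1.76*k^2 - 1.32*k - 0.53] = -3.52*k - 1.32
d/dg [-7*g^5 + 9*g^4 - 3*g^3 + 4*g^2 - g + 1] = -35*g^4 + 36*g^3 - 9*g^2 + 8*g - 1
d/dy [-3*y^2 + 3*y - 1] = 3 - 6*y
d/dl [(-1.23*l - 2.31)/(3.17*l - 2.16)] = (31.635015*l - 21.55572)/(3.17*l - 2.16)^3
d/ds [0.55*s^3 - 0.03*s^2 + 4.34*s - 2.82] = 1.65*s^2 - 0.06*s + 4.34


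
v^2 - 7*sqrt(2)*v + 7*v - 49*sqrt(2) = (v + 7)*(v - 7*sqrt(2))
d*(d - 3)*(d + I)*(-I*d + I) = -I*d^4 + d^3 + 4*I*d^3 - 4*d^2 - 3*I*d^2 + 3*d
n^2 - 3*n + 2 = (n - 2)*(n - 1)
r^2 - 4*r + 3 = (r - 3)*(r - 1)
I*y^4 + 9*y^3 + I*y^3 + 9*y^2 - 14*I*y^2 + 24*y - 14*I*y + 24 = (y - 6*I)*(y - 4*I)*(y + I)*(I*y + I)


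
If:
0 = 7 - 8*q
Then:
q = 7/8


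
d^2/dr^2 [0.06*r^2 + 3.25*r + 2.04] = 0.120000000000000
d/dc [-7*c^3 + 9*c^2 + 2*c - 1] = -21*c^2 + 18*c + 2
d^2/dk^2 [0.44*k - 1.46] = 0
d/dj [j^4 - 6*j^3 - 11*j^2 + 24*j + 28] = 4*j^3 - 18*j^2 - 22*j + 24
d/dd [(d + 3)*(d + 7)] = 2*d + 10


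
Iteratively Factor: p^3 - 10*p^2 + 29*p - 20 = (p - 1)*(p^2 - 9*p + 20) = (p - 5)*(p - 1)*(p - 4)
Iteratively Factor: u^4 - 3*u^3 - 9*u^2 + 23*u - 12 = (u - 1)*(u^3 - 2*u^2 - 11*u + 12) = (u - 1)*(u + 3)*(u^2 - 5*u + 4) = (u - 1)^2*(u + 3)*(u - 4)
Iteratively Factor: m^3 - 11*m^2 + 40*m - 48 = (m - 4)*(m^2 - 7*m + 12) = (m - 4)*(m - 3)*(m - 4)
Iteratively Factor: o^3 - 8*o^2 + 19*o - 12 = (o - 3)*(o^2 - 5*o + 4) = (o - 4)*(o - 3)*(o - 1)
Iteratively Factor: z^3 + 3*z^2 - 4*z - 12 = (z + 2)*(z^2 + z - 6) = (z - 2)*(z + 2)*(z + 3)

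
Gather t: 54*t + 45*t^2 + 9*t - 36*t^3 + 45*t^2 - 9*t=-36*t^3 + 90*t^2 + 54*t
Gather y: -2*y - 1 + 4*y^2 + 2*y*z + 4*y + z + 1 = 4*y^2 + y*(2*z + 2) + z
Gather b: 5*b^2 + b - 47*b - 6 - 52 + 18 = 5*b^2 - 46*b - 40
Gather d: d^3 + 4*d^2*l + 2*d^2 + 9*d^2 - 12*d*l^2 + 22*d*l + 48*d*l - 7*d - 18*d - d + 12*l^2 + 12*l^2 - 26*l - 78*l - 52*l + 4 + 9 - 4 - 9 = d^3 + d^2*(4*l + 11) + d*(-12*l^2 + 70*l - 26) + 24*l^2 - 156*l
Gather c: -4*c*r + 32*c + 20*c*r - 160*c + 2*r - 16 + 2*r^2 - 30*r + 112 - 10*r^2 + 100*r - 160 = c*(16*r - 128) - 8*r^2 + 72*r - 64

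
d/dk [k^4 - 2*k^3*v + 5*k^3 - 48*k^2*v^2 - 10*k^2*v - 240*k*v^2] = 4*k^3 - 6*k^2*v + 15*k^2 - 96*k*v^2 - 20*k*v - 240*v^2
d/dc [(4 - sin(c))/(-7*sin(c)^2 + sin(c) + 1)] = (-7*sin(c)^2 + 56*sin(c) - 5)*cos(c)/(-7*sin(c)^2 + sin(c) + 1)^2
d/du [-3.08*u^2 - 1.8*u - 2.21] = -6.16*u - 1.8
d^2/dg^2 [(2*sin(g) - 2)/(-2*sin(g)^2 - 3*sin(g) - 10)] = 2*(4*sin(g)^5 - 22*sin(g)^4 - 146*sin(g)^3 + 65*sin(g)^2 + 286*sin(g) + 38)/(3*sin(g) - cos(2*g) + 11)^3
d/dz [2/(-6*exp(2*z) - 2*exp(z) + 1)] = (24*exp(z) + 4)*exp(z)/(6*exp(2*z) + 2*exp(z) - 1)^2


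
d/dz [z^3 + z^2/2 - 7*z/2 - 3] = 3*z^2 + z - 7/2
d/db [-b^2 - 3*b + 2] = -2*b - 3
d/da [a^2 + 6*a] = 2*a + 6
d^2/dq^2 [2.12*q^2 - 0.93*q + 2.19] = 4.24000000000000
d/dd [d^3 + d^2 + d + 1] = 3*d^2 + 2*d + 1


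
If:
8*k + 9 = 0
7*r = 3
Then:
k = -9/8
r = 3/7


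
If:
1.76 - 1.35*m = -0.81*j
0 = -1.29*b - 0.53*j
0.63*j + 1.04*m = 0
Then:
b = 0.44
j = -1.08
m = 0.65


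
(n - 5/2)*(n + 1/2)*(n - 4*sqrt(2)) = n^3 - 4*sqrt(2)*n^2 - 2*n^2 - 5*n/4 + 8*sqrt(2)*n + 5*sqrt(2)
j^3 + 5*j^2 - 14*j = j*(j - 2)*(j + 7)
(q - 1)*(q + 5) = q^2 + 4*q - 5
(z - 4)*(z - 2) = z^2 - 6*z + 8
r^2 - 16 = (r - 4)*(r + 4)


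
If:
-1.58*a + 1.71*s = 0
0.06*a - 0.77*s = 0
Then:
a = 0.00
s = 0.00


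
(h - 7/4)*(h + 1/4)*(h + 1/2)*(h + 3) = h^4 + 2*h^3 - 67*h^2/16 - 121*h/32 - 21/32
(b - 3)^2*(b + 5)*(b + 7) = b^4 + 6*b^3 - 28*b^2 - 102*b + 315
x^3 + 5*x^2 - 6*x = x*(x - 1)*(x + 6)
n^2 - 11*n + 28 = (n - 7)*(n - 4)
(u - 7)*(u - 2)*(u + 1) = u^3 - 8*u^2 + 5*u + 14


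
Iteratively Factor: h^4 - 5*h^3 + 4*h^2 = (h)*(h^3 - 5*h^2 + 4*h) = h*(h - 1)*(h^2 - 4*h) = h*(h - 4)*(h - 1)*(h)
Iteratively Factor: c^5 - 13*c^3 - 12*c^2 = (c + 3)*(c^4 - 3*c^3 - 4*c^2) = (c - 4)*(c + 3)*(c^3 + c^2) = (c - 4)*(c + 1)*(c + 3)*(c^2) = c*(c - 4)*(c + 1)*(c + 3)*(c)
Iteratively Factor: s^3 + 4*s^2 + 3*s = (s + 1)*(s^2 + 3*s) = (s + 1)*(s + 3)*(s)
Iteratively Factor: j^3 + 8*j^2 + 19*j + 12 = (j + 4)*(j^2 + 4*j + 3) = (j + 1)*(j + 4)*(j + 3)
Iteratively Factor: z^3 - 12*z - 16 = (z + 2)*(z^2 - 2*z - 8) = (z + 2)^2*(z - 4)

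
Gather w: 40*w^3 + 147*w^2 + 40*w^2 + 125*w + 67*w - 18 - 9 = 40*w^3 + 187*w^2 + 192*w - 27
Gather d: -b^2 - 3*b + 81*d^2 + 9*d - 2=-b^2 - 3*b + 81*d^2 + 9*d - 2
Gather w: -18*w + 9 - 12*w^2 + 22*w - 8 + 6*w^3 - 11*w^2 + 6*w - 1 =6*w^3 - 23*w^2 + 10*w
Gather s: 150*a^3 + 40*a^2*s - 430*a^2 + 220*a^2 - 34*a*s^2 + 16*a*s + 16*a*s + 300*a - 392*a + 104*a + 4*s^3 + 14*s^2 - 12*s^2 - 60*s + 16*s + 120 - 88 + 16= 150*a^3 - 210*a^2 + 12*a + 4*s^3 + s^2*(2 - 34*a) + s*(40*a^2 + 32*a - 44) + 48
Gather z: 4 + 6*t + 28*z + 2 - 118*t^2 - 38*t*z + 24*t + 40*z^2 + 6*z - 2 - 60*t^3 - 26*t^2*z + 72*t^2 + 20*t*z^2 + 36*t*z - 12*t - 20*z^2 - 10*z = -60*t^3 - 46*t^2 + 18*t + z^2*(20*t + 20) + z*(-26*t^2 - 2*t + 24) + 4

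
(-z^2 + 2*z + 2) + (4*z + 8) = -z^2 + 6*z + 10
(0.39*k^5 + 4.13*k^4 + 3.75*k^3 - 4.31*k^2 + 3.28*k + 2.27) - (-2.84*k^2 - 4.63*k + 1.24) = 0.39*k^5 + 4.13*k^4 + 3.75*k^3 - 1.47*k^2 + 7.91*k + 1.03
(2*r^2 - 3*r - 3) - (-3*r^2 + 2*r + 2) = 5*r^2 - 5*r - 5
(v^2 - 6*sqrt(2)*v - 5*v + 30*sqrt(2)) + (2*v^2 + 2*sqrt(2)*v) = 3*v^2 - 4*sqrt(2)*v - 5*v + 30*sqrt(2)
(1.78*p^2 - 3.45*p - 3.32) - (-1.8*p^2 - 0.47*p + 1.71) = 3.58*p^2 - 2.98*p - 5.03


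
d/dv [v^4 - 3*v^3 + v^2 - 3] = v*(4*v^2 - 9*v + 2)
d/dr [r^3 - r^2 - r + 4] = 3*r^2 - 2*r - 1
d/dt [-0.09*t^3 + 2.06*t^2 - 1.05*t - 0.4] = -0.27*t^2 + 4.12*t - 1.05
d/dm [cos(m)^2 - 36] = -sin(2*m)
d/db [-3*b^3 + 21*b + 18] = 21 - 9*b^2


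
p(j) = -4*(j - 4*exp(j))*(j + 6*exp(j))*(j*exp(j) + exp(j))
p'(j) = -4*(1 - 4*exp(j))*(j + 6*exp(j))*(j*exp(j) + exp(j)) - 4*(j - 4*exp(j))*(j + 6*exp(j))*(j*exp(j) + 2*exp(j)) - 4*(j - 4*exp(j))*(j*exp(j) + exp(j))*(6*exp(j) + 1) = 4*(-j^3 - 4*j^2*exp(j) - 4*j^2 + 72*j*exp(2*j) - 8*j*exp(j) - 2*j + 96*exp(2*j) - 2*exp(j))*exp(j)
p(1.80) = 57818.87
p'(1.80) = 194957.20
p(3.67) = 26891424.96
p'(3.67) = 86600667.48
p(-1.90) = 1.35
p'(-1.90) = -2.92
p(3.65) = 25213756.76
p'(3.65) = 81223355.38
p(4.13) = 117708102.91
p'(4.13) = 376598964.55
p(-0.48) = 12.30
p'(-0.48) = 60.00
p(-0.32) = 25.71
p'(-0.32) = 112.83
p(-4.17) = 3.38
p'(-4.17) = 0.66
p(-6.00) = 1.78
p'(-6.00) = 0.83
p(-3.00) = 3.44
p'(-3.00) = -0.80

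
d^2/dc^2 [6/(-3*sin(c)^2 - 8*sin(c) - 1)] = 12*(18*sin(c)^4 + 36*sin(c)^3 - sin(c)^2 - 76*sin(c) - 61)/(3*sin(c)^2 + 8*sin(c) + 1)^3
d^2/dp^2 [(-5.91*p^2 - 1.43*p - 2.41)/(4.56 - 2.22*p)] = (298.487592 - 1.4210854715202e-14*p^2)/(10.941048*p^3 - 67.420512*p^2 + 138.485376*p - 94.818816)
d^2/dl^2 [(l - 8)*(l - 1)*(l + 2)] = 6*l - 14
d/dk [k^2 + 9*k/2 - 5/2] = 2*k + 9/2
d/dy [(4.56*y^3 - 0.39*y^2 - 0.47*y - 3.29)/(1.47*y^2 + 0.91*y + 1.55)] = (6.7032*y^4 + 8.2992*y^3 + 21.54*y^2 + 8.4636*y + 2.2654)/(2.1609*y^4 + 2.6754*y^3 + 5.3851*y^2 + 2.821*y + 2.4025)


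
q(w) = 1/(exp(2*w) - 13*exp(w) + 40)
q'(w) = (-2*exp(2*w) + 13*exp(w))/(exp(2*w) - 13*exp(w) + 40)^2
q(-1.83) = 0.03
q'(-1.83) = 0.00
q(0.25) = 0.04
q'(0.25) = 0.02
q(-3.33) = 0.03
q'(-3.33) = 0.00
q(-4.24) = 0.03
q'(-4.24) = 0.00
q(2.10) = 1.90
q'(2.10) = -98.31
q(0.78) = 0.06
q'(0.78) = 0.07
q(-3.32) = 0.03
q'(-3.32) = 0.00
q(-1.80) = 0.03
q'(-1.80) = 0.00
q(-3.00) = 0.03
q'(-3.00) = 0.00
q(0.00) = 0.04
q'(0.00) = 0.01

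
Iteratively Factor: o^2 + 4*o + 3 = (o + 1)*(o + 3)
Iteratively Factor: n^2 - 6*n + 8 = (n - 4)*(n - 2)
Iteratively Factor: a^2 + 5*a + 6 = (a + 2)*(a + 3)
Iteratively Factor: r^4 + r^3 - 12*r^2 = (r)*(r^3 + r^2 - 12*r) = r^2*(r^2 + r - 12) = r^2*(r - 3)*(r + 4)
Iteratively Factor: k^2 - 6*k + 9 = (k - 3)*(k - 3)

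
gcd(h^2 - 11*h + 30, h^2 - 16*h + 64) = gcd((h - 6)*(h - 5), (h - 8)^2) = 1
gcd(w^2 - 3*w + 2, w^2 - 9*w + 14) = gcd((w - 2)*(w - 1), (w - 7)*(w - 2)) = w - 2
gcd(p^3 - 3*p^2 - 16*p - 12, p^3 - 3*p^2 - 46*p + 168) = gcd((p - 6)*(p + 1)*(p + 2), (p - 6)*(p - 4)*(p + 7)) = p - 6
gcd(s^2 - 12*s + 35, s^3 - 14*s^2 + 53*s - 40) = s - 5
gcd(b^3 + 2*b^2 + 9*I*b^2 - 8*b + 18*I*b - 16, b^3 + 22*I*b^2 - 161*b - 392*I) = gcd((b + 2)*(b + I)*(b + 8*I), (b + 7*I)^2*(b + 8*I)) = b + 8*I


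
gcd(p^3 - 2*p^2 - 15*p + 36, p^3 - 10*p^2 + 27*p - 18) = p - 3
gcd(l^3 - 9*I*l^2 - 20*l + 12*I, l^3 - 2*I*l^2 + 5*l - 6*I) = l - I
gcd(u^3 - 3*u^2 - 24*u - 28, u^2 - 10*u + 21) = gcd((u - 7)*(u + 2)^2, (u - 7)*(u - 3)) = u - 7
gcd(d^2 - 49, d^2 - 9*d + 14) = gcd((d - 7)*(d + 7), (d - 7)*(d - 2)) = d - 7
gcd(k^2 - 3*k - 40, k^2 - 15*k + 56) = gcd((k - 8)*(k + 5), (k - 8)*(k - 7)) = k - 8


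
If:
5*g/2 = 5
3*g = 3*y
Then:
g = 2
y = 2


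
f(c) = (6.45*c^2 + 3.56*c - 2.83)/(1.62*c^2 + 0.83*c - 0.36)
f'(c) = (-3.24*c - 0.83)*(6.45*c^2 + 3.56*c - 2.83)/(1.62*c^2 + 0.83*c - 0.36)^2 + (12.9*c + 3.56)/(1.62*c^2 + 0.83*c - 0.36) = (-0.413700000000002*c^2 + 4.5252*c + 1.0673)/(2.6244*c^4 + 2.6892*c^3 - 0.4775*c^2 - 0.5976*c + 0.1296)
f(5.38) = 3.98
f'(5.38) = 0.01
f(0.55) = 1.84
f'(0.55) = 9.97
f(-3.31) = 3.83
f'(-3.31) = -0.09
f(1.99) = 3.87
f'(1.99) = 0.14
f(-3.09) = 3.81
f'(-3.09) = -0.11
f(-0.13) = 7.23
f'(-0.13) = 2.43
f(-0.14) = 7.20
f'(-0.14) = 2.15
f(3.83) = 3.97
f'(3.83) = 0.02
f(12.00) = 3.99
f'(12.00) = -0.00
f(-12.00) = 3.96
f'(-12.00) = -0.00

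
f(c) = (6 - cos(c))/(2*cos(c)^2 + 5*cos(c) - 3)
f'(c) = (6 - cos(c))*(4*sin(c)*cos(c) + 5*sin(c))/(2*cos(c)^2 + 5*cos(c) - 3)^2 + sin(c)/(2*cos(c)^2 + 5*cos(c) - 3) = (24*cos(c) - cos(2*c) + 26)*sin(c)/(5*cos(c) + cos(2*c) - 2)^2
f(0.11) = 1.27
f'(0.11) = 0.34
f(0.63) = 2.21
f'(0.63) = 4.83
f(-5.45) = 4.20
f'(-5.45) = 19.47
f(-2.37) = -1.21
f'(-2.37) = -0.20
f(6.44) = 1.29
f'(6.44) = 0.50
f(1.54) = -2.10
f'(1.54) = 3.43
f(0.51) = 1.78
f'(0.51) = 2.72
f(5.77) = 1.78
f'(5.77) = -2.76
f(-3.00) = -1.17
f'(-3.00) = -0.00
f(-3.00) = -1.17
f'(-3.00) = -0.00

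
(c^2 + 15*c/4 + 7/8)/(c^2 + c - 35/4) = (4*c + 1)/(2*(2*c - 5))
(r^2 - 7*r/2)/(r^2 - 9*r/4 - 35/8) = 4*r/(4*r + 5)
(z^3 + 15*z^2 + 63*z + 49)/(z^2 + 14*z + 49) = z + 1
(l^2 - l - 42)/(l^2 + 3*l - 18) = (l - 7)/(l - 3)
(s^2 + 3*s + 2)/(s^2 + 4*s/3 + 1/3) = 3*(s + 2)/(3*s + 1)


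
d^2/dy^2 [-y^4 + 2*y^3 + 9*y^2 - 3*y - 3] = -12*y^2 + 12*y + 18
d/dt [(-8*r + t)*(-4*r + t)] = -12*r + 2*t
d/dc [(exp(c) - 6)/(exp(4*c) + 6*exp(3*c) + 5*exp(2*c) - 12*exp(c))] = (-3*exp(4*c) + 12*exp(3*c) + 103*exp(2*c) + 60*exp(c) - 72)*exp(-c)/(exp(6*c) + 12*exp(5*c) + 46*exp(4*c) + 36*exp(3*c) - 119*exp(2*c) - 120*exp(c) + 144)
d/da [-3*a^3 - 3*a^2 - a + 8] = -9*a^2 - 6*a - 1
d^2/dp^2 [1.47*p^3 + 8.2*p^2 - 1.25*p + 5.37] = 8.82*p + 16.4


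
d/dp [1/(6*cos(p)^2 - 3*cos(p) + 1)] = 3*(4*cos(p) - 1)*sin(p)/(6*cos(p)^2 - 3*cos(p) + 1)^2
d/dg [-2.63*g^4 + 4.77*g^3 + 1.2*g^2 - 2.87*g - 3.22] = -10.52*g^3 + 14.31*g^2 + 2.4*g - 2.87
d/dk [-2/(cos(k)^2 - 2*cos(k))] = 4*(sin(k)/cos(k)^2 - tan(k))/(cos(k) - 2)^2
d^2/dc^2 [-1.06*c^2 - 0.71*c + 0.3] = -2.12000000000000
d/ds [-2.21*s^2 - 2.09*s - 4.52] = -4.42*s - 2.09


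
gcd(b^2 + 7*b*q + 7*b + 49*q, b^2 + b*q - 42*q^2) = b + 7*q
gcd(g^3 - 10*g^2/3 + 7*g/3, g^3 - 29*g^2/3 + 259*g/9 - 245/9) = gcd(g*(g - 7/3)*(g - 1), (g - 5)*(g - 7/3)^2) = g - 7/3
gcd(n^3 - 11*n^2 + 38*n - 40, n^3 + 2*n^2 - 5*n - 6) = n - 2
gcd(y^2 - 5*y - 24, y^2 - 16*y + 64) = y - 8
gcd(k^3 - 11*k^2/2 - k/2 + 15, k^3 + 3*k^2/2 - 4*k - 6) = k^2 - k/2 - 3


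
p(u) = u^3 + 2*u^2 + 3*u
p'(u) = 3*u^2 + 4*u + 3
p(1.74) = 16.54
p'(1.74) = 19.04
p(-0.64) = -1.36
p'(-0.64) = 1.67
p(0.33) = 1.24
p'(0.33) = 4.65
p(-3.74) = -35.56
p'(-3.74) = 30.00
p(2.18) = 26.41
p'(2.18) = 25.98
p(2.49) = 35.31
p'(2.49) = 31.56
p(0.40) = 1.58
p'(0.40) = 5.08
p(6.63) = 399.24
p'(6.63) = 161.39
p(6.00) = 306.00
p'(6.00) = 135.00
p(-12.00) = -1476.00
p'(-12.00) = 387.00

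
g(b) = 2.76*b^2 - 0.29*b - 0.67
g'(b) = 5.52*b - 0.29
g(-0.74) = 1.06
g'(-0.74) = -4.37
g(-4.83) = 65.12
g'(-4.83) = -26.95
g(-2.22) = 13.58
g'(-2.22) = -12.54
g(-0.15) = -0.56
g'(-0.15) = -1.12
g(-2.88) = 23.06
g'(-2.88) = -16.19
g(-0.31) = -0.31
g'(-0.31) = -2.00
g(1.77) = 7.46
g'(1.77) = 9.48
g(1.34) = 3.90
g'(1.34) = 7.11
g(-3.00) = 25.04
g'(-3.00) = -16.85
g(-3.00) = 25.04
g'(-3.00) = -16.85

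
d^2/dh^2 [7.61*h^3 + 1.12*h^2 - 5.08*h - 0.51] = 45.66*h + 2.24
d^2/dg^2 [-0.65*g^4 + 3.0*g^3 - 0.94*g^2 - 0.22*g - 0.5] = -7.8*g^2 + 18.0*g - 1.88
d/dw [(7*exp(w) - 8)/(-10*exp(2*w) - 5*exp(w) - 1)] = (70*exp(2*w) - 160*exp(w) - 47)*exp(w)/(100*exp(4*w) + 100*exp(3*w) + 45*exp(2*w) + 10*exp(w) + 1)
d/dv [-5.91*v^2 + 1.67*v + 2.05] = 1.67 - 11.82*v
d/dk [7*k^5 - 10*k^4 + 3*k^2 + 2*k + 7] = 35*k^4 - 40*k^3 + 6*k + 2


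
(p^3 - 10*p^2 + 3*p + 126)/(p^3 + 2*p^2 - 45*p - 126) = (p - 6)/(p + 6)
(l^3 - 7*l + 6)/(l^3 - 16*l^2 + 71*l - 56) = (l^2 + l - 6)/(l^2 - 15*l + 56)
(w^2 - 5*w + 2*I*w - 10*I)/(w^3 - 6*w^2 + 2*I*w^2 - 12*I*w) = (w - 5)/(w*(w - 6))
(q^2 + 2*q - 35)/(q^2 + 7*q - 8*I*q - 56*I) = (q - 5)/(q - 8*I)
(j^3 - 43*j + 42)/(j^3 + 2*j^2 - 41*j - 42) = (j - 1)/(j + 1)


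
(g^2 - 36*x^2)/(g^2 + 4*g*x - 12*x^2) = (-g + 6*x)/(-g + 2*x)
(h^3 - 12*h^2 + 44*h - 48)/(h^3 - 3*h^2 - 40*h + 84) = (h^2 - 10*h + 24)/(h^2 - h - 42)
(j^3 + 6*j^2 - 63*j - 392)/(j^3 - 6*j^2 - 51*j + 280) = (j + 7)/(j - 5)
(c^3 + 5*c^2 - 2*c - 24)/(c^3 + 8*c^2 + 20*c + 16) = (c^2 + c - 6)/(c^2 + 4*c + 4)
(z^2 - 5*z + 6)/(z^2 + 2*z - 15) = (z - 2)/(z + 5)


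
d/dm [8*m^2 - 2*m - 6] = 16*m - 2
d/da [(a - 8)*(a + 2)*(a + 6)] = 3*a^2 - 52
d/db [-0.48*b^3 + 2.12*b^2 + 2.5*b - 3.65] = -1.44*b^2 + 4.24*b + 2.5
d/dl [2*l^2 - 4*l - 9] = 4*l - 4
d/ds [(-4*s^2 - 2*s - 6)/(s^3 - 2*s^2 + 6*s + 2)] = 2*(2*s^4 + 2*s^3 - 5*s^2 - 20*s + 16)/(s^6 - 4*s^5 + 16*s^4 - 20*s^3 + 28*s^2 + 24*s + 4)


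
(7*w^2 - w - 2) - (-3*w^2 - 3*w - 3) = 10*w^2 + 2*w + 1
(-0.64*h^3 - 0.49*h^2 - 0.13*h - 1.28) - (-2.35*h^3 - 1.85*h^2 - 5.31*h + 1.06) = 1.71*h^3 + 1.36*h^2 + 5.18*h - 2.34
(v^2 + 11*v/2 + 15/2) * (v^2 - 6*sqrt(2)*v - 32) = v^4 - 6*sqrt(2)*v^3 + 11*v^3/2 - 33*sqrt(2)*v^2 - 49*v^2/2 - 176*v - 45*sqrt(2)*v - 240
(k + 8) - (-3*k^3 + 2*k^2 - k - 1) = 3*k^3 - 2*k^2 + 2*k + 9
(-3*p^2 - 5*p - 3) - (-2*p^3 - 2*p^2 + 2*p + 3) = 2*p^3 - p^2 - 7*p - 6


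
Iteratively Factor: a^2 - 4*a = (a - 4)*(a)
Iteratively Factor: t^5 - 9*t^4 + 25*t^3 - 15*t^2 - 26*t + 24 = (t - 3)*(t^4 - 6*t^3 + 7*t^2 + 6*t - 8) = (t - 3)*(t - 2)*(t^3 - 4*t^2 - t + 4) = (t - 3)*(t - 2)*(t - 1)*(t^2 - 3*t - 4) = (t - 4)*(t - 3)*(t - 2)*(t - 1)*(t + 1)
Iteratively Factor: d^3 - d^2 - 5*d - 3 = (d + 1)*(d^2 - 2*d - 3) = (d + 1)^2*(d - 3)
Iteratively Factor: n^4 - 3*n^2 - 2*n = (n)*(n^3 - 3*n - 2) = n*(n + 1)*(n^2 - n - 2) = n*(n - 2)*(n + 1)*(n + 1)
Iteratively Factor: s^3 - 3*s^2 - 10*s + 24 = (s - 4)*(s^2 + s - 6) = (s - 4)*(s + 3)*(s - 2)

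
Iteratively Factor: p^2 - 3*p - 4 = (p - 4)*(p + 1)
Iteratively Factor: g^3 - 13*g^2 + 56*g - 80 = (g - 4)*(g^2 - 9*g + 20) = (g - 4)^2*(g - 5)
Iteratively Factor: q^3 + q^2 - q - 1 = (q - 1)*(q^2 + 2*q + 1) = (q - 1)*(q + 1)*(q + 1)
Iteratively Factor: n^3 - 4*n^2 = (n)*(n^2 - 4*n) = n^2*(n - 4)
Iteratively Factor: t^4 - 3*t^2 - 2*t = (t + 1)*(t^3 - t^2 - 2*t) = (t + 1)^2*(t^2 - 2*t) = t*(t + 1)^2*(t - 2)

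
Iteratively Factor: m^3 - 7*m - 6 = (m + 1)*(m^2 - m - 6) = (m + 1)*(m + 2)*(m - 3)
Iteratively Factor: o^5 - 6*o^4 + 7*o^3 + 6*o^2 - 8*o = (o - 2)*(o^4 - 4*o^3 - o^2 + 4*o) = (o - 4)*(o - 2)*(o^3 - o) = (o - 4)*(o - 2)*(o - 1)*(o^2 + o) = o*(o - 4)*(o - 2)*(o - 1)*(o + 1)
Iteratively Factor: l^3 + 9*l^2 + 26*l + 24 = (l + 2)*(l^2 + 7*l + 12) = (l + 2)*(l + 4)*(l + 3)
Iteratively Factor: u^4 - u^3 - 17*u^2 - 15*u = (u + 3)*(u^3 - 4*u^2 - 5*u) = (u - 5)*(u + 3)*(u^2 + u) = (u - 5)*(u + 1)*(u + 3)*(u)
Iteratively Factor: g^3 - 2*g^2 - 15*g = (g - 5)*(g^2 + 3*g) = (g - 5)*(g + 3)*(g)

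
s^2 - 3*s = s*(s - 3)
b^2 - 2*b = b*(b - 2)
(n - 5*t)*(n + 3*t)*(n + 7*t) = n^3 + 5*n^2*t - 29*n*t^2 - 105*t^3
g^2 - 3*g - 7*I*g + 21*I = (g - 3)*(g - 7*I)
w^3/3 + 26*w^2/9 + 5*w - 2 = (w/3 + 1)*(w - 1/3)*(w + 6)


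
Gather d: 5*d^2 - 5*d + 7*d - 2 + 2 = 5*d^2 + 2*d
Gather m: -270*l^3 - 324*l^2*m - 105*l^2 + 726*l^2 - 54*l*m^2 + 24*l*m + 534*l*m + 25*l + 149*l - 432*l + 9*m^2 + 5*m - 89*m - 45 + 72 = -270*l^3 + 621*l^2 - 258*l + m^2*(9 - 54*l) + m*(-324*l^2 + 558*l - 84) + 27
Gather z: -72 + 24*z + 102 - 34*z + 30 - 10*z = 60 - 20*z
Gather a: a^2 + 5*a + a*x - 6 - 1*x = a^2 + a*(x + 5) - x - 6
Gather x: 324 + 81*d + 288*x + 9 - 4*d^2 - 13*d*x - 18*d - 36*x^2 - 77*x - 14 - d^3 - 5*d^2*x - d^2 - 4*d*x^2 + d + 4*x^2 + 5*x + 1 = -d^3 - 5*d^2 + 64*d + x^2*(-4*d - 32) + x*(-5*d^2 - 13*d + 216) + 320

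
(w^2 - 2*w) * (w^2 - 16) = w^4 - 2*w^3 - 16*w^2 + 32*w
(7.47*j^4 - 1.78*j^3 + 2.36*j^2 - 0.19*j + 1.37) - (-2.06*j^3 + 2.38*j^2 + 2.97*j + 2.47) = 7.47*j^4 + 0.28*j^3 - 0.02*j^2 - 3.16*j - 1.1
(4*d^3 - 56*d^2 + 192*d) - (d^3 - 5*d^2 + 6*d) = 3*d^3 - 51*d^2 + 186*d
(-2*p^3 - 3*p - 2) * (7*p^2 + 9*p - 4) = -14*p^5 - 18*p^4 - 13*p^3 - 41*p^2 - 6*p + 8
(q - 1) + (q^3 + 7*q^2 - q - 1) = q^3 + 7*q^2 - 2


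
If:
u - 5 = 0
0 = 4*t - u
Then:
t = 5/4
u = 5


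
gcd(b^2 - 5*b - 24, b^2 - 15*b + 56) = b - 8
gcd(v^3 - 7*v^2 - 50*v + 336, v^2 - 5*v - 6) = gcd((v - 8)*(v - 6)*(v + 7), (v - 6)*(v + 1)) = v - 6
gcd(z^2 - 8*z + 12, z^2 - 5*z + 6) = z - 2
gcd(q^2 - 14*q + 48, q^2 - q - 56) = q - 8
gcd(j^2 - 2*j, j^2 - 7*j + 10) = j - 2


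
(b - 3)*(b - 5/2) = b^2 - 11*b/2 + 15/2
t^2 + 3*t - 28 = (t - 4)*(t + 7)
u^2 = u^2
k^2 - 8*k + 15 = (k - 5)*(k - 3)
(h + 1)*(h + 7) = h^2 + 8*h + 7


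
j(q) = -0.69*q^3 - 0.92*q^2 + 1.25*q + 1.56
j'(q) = -2.07*q^2 - 1.84*q + 1.25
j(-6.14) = 118.92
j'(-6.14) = -65.49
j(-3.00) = 8.16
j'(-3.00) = -11.86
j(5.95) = -168.92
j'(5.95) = -82.98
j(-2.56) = 3.91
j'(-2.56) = -7.61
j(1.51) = -1.03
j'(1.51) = -6.25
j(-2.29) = 2.16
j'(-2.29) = -5.39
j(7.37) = -315.42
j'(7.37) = -124.75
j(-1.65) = 0.09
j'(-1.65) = -1.35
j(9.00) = -564.72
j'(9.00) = -182.98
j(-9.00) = 418.80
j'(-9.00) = -149.86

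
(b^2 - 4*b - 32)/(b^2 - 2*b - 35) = (-b^2 + 4*b + 32)/(-b^2 + 2*b + 35)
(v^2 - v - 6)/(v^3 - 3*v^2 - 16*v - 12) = (v - 3)/(v^2 - 5*v - 6)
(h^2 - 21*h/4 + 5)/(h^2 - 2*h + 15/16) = 4*(h - 4)/(4*h - 3)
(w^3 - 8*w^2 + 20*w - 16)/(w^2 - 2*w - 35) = (-w^3 + 8*w^2 - 20*w + 16)/(-w^2 + 2*w + 35)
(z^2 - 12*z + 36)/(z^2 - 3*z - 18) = (z - 6)/(z + 3)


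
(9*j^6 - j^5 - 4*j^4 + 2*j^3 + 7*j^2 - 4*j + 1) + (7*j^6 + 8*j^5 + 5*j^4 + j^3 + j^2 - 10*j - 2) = 16*j^6 + 7*j^5 + j^4 + 3*j^3 + 8*j^2 - 14*j - 1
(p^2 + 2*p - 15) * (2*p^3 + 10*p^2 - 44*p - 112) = 2*p^5 + 14*p^4 - 54*p^3 - 350*p^2 + 436*p + 1680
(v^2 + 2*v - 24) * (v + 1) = v^3 + 3*v^2 - 22*v - 24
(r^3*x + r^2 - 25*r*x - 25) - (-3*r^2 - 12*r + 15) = r^3*x + 4*r^2 - 25*r*x + 12*r - 40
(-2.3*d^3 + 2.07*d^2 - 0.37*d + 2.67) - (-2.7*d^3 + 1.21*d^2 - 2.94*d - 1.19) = 0.4*d^3 + 0.86*d^2 + 2.57*d + 3.86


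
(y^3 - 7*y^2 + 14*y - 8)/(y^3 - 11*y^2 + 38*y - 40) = (y - 1)/(y - 5)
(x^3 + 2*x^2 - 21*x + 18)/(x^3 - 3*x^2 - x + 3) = (x + 6)/(x + 1)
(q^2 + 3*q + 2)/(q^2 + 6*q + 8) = (q + 1)/(q + 4)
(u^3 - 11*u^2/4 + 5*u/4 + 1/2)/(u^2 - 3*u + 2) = u + 1/4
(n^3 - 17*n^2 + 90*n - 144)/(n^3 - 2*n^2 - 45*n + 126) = (n - 8)/(n + 7)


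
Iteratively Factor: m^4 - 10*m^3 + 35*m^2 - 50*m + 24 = (m - 2)*(m^3 - 8*m^2 + 19*m - 12) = (m - 4)*(m - 2)*(m^2 - 4*m + 3) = (m - 4)*(m - 2)*(m - 1)*(m - 3)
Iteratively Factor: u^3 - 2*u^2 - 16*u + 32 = (u - 4)*(u^2 + 2*u - 8) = (u - 4)*(u - 2)*(u + 4)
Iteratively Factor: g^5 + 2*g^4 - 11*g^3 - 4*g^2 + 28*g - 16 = (g - 1)*(g^4 + 3*g^3 - 8*g^2 - 12*g + 16) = (g - 1)^2*(g^3 + 4*g^2 - 4*g - 16) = (g - 1)^2*(g + 4)*(g^2 - 4) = (g - 1)^2*(g + 2)*(g + 4)*(g - 2)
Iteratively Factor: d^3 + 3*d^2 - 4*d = (d + 4)*(d^2 - d) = d*(d + 4)*(d - 1)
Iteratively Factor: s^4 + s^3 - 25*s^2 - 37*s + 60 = (s - 1)*(s^3 + 2*s^2 - 23*s - 60) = (s - 1)*(s + 4)*(s^2 - 2*s - 15) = (s - 1)*(s + 3)*(s + 4)*(s - 5)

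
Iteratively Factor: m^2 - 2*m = (m)*(m - 2)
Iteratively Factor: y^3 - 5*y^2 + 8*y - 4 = (y - 2)*(y^2 - 3*y + 2) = (y - 2)^2*(y - 1)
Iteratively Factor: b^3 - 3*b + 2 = (b - 1)*(b^2 + b - 2) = (b - 1)*(b + 2)*(b - 1)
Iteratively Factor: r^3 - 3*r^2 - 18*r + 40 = (r - 2)*(r^2 - r - 20) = (r - 2)*(r + 4)*(r - 5)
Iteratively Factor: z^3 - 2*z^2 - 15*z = (z - 5)*(z^2 + 3*z) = z*(z - 5)*(z + 3)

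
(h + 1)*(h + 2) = h^2 + 3*h + 2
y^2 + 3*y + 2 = (y + 1)*(y + 2)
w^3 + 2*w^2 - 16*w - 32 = (w - 4)*(w + 2)*(w + 4)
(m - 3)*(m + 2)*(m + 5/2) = m^3 + 3*m^2/2 - 17*m/2 - 15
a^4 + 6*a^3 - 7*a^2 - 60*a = a*(a - 3)*(a + 4)*(a + 5)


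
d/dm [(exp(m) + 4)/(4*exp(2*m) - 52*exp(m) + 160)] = (-(exp(m) + 4)*(2*exp(m) - 13) + exp(2*m) - 13*exp(m) + 40)*exp(m)/(4*(exp(2*m) - 13*exp(m) + 40)^2)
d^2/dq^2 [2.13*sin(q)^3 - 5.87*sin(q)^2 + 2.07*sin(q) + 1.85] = -3.6675*sin(q) + 4.7925*sin(3*q) - 11.74*cos(2*q)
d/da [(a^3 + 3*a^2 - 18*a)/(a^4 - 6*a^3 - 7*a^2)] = (-a^4 - 6*a^3 + 65*a^2 - 216*a - 126)/(a^2*(a^4 - 12*a^3 + 22*a^2 + 84*a + 49))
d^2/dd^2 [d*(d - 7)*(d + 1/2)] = 6*d - 13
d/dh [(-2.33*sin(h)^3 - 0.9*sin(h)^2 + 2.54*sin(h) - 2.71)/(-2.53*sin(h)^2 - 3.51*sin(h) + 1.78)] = (5.8949*sin(h)^4 + 16.3566*sin(h)^3 - 2.857*sin(h)^2 - 16.9166*sin(h) - 4.9909)*cos(h)/(6.4009*sin(h)^4 + 17.7606*sin(h)^3 + 3.3133*sin(h)^2 - 12.4956*sin(h) + 3.1684)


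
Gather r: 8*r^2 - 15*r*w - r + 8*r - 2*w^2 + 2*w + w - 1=8*r^2 + r*(7 - 15*w) - 2*w^2 + 3*w - 1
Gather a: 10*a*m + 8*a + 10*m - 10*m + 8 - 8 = a*(10*m + 8)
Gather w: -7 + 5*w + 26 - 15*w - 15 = 4 - 10*w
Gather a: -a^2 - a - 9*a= -a^2 - 10*a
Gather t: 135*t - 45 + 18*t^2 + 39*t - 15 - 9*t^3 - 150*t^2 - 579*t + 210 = -9*t^3 - 132*t^2 - 405*t + 150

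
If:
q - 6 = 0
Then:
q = 6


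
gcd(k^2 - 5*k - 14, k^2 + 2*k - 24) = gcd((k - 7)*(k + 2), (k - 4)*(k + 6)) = 1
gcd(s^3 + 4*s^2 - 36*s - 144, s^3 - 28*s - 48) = s^2 - 2*s - 24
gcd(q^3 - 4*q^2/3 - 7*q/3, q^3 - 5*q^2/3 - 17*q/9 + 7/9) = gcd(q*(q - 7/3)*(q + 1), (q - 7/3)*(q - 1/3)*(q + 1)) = q^2 - 4*q/3 - 7/3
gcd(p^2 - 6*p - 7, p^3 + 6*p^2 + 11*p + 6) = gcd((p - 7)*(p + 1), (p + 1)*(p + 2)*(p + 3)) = p + 1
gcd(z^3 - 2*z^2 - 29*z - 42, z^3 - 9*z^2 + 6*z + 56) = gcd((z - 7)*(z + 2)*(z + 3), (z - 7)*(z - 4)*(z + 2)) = z^2 - 5*z - 14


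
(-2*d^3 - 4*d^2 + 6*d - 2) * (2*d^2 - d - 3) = -4*d^5 - 6*d^4 + 22*d^3 + 2*d^2 - 16*d + 6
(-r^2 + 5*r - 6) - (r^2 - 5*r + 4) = -2*r^2 + 10*r - 10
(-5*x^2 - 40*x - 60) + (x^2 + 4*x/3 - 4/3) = -4*x^2 - 116*x/3 - 184/3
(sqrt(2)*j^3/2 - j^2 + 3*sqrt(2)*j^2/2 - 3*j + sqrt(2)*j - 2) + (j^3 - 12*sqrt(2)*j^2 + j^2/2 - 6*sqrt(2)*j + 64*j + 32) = sqrt(2)*j^3/2 + j^3 - 21*sqrt(2)*j^2/2 - j^2/2 - 5*sqrt(2)*j + 61*j + 30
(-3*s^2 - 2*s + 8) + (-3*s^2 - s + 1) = -6*s^2 - 3*s + 9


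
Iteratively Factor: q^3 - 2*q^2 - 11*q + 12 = (q - 1)*(q^2 - q - 12) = (q - 4)*(q - 1)*(q + 3)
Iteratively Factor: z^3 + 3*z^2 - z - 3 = (z + 1)*(z^2 + 2*z - 3) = (z + 1)*(z + 3)*(z - 1)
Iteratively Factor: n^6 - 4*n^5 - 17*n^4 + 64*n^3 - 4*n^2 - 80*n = (n - 5)*(n^5 + n^4 - 12*n^3 + 4*n^2 + 16*n) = (n - 5)*(n - 2)*(n^4 + 3*n^3 - 6*n^2 - 8*n) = n*(n - 5)*(n - 2)*(n^3 + 3*n^2 - 6*n - 8) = n*(n - 5)*(n - 2)^2*(n^2 + 5*n + 4) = n*(n - 5)*(n - 2)^2*(n + 4)*(n + 1)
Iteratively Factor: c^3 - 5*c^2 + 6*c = (c)*(c^2 - 5*c + 6) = c*(c - 3)*(c - 2)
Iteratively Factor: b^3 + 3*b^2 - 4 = (b + 2)*(b^2 + b - 2) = (b + 2)^2*(b - 1)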